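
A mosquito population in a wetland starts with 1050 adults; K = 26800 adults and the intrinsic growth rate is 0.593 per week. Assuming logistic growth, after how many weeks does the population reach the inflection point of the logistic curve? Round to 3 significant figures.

5.40 weeks

Logistic growth is fastest at N = K/2 = 13400.
A = (K − N₀)/N₀ = 24.524. Set K/(1 + A·e^(−rt)) = K/2 → A·e^(−rt) = 1.
e^(−0.593t) = 1/24.524 = 0.0407767, so t = ln(24.524)/0.593 = 3.1996/0.593 = 5.3957.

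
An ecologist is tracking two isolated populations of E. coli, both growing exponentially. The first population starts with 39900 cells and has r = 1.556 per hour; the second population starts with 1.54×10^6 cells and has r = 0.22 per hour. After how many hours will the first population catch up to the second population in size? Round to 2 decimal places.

2.73 hours

Set 39900·e^(1.556t) = 1.54×10^6·e^(0.22t).
e^((1.556 − 0.22)t) = 1.54×10^6/39900 → e^(1.336·t) = 38.596.
1.336·t = ln(38.596) = 3.6532, so t = 3.6532/1.336 = 2.7344.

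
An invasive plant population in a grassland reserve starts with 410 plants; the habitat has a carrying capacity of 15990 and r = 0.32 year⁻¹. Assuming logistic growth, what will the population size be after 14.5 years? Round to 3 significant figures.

A = (K − N₀)/N₀ = (15990 − 410)/410 = 38.
N(t) = K/(1 + A·e^(−rt)) = 15990/(1 + 38×e^(−0.32×14.5)).
e^(−4.64) = 0.0096577; denominator = 1 + 38×0.0096577 = 1.367.
N = 15990/1.367 = 11697.2.

11700 plants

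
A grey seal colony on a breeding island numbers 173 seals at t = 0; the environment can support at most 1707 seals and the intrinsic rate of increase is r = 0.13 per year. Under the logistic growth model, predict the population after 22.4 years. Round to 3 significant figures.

1150 seals

A = (K − N₀)/N₀ = (1707 − 173)/173 = 8.8671.
N(t) = K/(1 + A·e^(−rt)) = 1707/(1 + 8.8671×e^(−0.13×22.4)).
e^(−2.912) = 0.054367; denominator = 1 + 8.8671×0.054367 = 1.4821.
N = 1707/1.4821 = 1151.76.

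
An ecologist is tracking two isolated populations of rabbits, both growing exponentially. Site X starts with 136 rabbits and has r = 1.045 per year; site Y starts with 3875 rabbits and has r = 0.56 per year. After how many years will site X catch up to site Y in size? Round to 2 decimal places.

Set 136·e^(1.045t) = 3875·e^(0.56t).
e^((1.045 − 0.56)t) = 3875/136 → e^(0.485·t) = 28.493.
0.485·t = ln(28.493) = 3.3496, so t = 3.3496/0.485 = 6.9065.

6.91 years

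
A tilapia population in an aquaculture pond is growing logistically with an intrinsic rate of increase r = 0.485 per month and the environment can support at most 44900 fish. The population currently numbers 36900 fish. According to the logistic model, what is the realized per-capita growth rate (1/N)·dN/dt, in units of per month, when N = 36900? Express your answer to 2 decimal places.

0.09 per month

(1/N)·dN/dt = r(1 − N/K) = 0.485 × (1 − 36900/44900).
= 0.485 × 0.17817 = 0.086414.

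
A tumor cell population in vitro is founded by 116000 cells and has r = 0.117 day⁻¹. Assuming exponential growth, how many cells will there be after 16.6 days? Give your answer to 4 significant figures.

N(t) = N₀·e^(rt) = 116000 × e^(0.117×16.6) = 116000 × e^1.942.
e^1.942 ≈ 6.9741, so N ≈ 116000 × 6.9741 = 808993.

809000 cells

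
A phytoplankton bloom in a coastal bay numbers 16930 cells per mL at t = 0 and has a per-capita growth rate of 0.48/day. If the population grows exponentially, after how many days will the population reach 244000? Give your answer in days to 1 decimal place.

Set N₀·e^(rt) = 244000: e^(0.48·t) = 244000/16930 = 14.412.
0.48·t = ln(14.412) = 2.6681, so t = 2.6681/0.48 = 5.5585.

5.6 days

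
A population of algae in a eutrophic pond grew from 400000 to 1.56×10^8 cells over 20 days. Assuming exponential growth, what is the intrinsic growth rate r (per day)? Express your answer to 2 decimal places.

0.30 per day

From N(t) = N₀·e^(rt): e^(r·20) = 1.56×10^8/400000 = 390.
r·20 = ln(390) = 5.9661, so r = 5.9661/20 = 0.29831.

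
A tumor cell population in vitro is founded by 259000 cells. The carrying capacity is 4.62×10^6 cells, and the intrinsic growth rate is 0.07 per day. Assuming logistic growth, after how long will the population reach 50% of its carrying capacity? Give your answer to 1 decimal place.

40.3 days

A = (K − N₀)/N₀ = (4.62×10^6 − 259000)/259000 = 16.838.
Solve 4.62×10^6/(1 + 16.838·e^(−0.07t)) = 2.31×10^6: 1 + 16.838·e^(−0.07t) = 2, so e^(−0.07t) = 0.05939.
−0.07·t = ln(0.05939) = -2.8236, so t = 2.8236/0.07 = 40.338.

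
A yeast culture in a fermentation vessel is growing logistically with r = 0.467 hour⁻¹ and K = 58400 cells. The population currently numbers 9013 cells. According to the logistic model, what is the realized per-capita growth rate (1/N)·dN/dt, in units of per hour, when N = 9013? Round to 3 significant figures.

0.395 per hour

(1/N)·dN/dt = r(1 − N/K) = 0.467 × (1 − 9013/58400).
= 0.467 × 0.84567 = 0.39493.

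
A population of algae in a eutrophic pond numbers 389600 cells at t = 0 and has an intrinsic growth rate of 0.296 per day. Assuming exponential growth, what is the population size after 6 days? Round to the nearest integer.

2301049 cells

N(t) = N₀·e^(rt) = 389600 × e^(0.296×6) = 389600 × e^1.776.
e^1.776 ≈ 5.9062, so N ≈ 389600 × 5.9062 = 2.301049×10^6.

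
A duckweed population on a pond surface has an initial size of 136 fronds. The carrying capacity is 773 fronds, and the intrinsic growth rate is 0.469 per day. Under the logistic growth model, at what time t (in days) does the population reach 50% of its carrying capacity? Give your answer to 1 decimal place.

3.3 days

A = (K − N₀)/N₀ = (773 − 136)/136 = 4.6838.
Solve 773/(1 + 4.6838·e^(−0.469t)) = 386.5: 1 + 4.6838·e^(−0.469t) = 2, so e^(−0.469t) = 0.213501.
−0.469·t = ln(0.213501) = -1.5441, so t = 1.5441/0.469 = 3.2924.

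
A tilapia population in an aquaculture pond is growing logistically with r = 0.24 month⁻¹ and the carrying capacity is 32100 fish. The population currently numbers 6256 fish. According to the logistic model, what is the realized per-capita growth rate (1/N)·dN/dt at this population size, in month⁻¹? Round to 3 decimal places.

0.193 per month

(1/N)·dN/dt = r(1 − N/K) = 0.24 × (1 − 6256/32100).
= 0.24 × 0.80511 = 0.19323.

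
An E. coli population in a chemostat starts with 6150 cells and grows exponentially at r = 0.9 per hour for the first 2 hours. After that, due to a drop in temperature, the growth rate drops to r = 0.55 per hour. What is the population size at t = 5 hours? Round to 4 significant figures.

193700 cells

Phase 1: N(2) = 6150·e^(0.9×2) = 6150·e^1.8 = 37205.3.
Phase 2 runs for 5 − 2 = 3 hours at r = 0.55.
N(5) = 37205.3·e^(0.55×3) = 37205.3·e^1.65 = 193727.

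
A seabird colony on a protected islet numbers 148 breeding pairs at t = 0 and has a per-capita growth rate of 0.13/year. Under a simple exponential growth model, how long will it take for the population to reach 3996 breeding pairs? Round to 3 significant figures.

Set N₀·e^(rt) = 3996: e^(0.13·t) = 3996/148 = 27.
0.13·t = ln(27) = 3.2958, so t = 3.2958/0.13 = 25.353.

25.4 years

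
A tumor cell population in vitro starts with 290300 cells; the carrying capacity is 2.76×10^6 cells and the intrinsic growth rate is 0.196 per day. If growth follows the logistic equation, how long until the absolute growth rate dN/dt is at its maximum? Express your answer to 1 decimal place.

Logistic growth is fastest at N = K/2 = 1.38×10^6.
A = (K − N₀)/N₀ = 8.5074. Set K/(1 + A·e^(−rt)) = K/2 → A·e^(−rt) = 1.
e^(−0.196t) = 1/8.5074 = 0.117545, so t = ln(8.5074)/0.196 = 2.1409/0.196 = 10.923.

10.9 days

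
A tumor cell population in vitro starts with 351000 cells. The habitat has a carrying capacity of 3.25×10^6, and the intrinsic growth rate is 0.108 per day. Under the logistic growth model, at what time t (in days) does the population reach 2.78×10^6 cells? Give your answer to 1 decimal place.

A = (K − N₀)/N₀ = (3.25×10^6 − 351000)/351000 = 8.2593.
Solve 3.25×10^6/(1 + 8.2593·e^(−0.108t)) = 2.78×10^6: 1 + 8.2593·e^(−0.108t) = 1.1691, so e^(−0.108t) = 0.0204697.
−0.108·t = ln(0.0204697) = -3.8888, so t = 3.8888/0.108 = 36.007.

36.0 days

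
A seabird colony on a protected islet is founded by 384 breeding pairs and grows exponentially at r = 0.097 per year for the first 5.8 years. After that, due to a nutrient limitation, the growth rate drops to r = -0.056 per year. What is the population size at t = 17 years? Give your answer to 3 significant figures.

360 breeding pairs

Phase 1: N(5.8) = 384·e^(0.097×5.8) = 384·e^0.5626 = 674.008.
Phase 2 runs for 17 − 5.8 = 11.2 years at r = -0.056.
N(17) = 674.008·e^(-0.056×11.2) = 674.008·e^-0.6272 = 359.978.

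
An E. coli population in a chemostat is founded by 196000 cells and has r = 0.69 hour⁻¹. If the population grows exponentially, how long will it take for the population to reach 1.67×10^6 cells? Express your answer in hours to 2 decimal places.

3.11 hours

Set N₀·e^(rt) = 1.67×10^6: e^(0.69·t) = 1.67×10^6/196000 = 8.5204.
0.69·t = ln(8.5204) = 2.1425, so t = 2.1425/0.69 = 3.105.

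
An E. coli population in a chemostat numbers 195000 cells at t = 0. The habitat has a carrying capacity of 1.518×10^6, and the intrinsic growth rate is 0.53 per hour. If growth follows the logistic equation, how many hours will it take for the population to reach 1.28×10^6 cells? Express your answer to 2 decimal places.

A = (K − N₀)/N₀ = (1.518×10^6 − 195000)/195000 = 6.7846.
Solve 1.518×10^6/(1 + 6.7846·e^(−0.53t)) = 1.28×10^6: 1 + 6.7846·e^(−0.53t) = 1.1859, so e^(−0.53t) = 0.0274058.
−0.53·t = ln(0.0274058) = -3.597, so t = 3.597/0.53 = 6.7868.

6.79 hours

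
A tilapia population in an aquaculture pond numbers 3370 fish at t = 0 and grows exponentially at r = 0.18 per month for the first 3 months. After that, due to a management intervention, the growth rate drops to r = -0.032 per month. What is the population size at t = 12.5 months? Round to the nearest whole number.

Phase 1: N(3) = 3370·e^(0.18×3) = 3370·e^0.54 = 5782.94.
Phase 2 runs for 12.5 − 3 = 9.5 months at r = -0.032.
N(12.5) = 5782.94·e^(-0.032×9.5) = 5782.94·e^-0.304 = 4267.01.

4267 fish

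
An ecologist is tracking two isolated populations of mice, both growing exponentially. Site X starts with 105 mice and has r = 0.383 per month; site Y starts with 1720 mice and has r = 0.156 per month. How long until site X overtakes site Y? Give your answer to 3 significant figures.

Set 105·e^(0.383t) = 1720·e^(0.156t).
e^((0.383 − 0.156)t) = 1720/105 → e^(0.227·t) = 16.381.
0.227·t = ln(16.381) = 2.7961, so t = 2.7961/0.227 = 12.318.

12.3 months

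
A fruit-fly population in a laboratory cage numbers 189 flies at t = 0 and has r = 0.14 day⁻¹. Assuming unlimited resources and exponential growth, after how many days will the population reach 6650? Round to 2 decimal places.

Set N₀·e^(rt) = 6650: e^(0.14·t) = 6650/189 = 35.185.
0.14·t = ln(35.185) = 3.5606, so t = 3.5606/0.14 = 25.433.

25.43 days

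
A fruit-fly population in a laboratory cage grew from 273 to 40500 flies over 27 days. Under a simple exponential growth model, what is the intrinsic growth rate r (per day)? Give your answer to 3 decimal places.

0.185 per day

From N(t) = N₀·e^(rt): e^(r·27) = 40500/273 = 148.35.
r·27 = ln(148.35) = 4.9996, so r = 4.9996/27 = 0.18517.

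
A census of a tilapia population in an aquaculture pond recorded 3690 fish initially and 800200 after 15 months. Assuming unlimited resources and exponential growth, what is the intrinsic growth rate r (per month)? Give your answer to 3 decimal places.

0.359 per month

From N(t) = N₀·e^(rt): e^(r·15) = 800200/3690 = 216.86.
r·15 = ln(216.86) = 5.3792, so r = 5.3792/15 = 0.35862.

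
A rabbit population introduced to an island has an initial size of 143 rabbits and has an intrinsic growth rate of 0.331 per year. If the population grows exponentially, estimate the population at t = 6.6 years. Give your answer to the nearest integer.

1271 rabbits

N(t) = N₀·e^(rt) = 143 × e^(0.331×6.6) = 143 × e^2.185.
e^2.185 ≈ 8.8871, so N ≈ 143 × 8.8871 = 1270.85.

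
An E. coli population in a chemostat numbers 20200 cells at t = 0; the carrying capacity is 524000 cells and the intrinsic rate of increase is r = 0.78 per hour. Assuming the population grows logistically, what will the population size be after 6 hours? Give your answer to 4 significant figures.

A = (K − N₀)/N₀ = (524000 − 20200)/20200 = 24.941.
N(t) = K/(1 + A·e^(−rt)) = 524000/(1 + 24.941×e^(−0.78×6)).
e^(−4.68) = 0.009279; denominator = 1 + 24.941×0.009279 = 1.2314.
N = 524000/1.2314 = 425524.

425500 cells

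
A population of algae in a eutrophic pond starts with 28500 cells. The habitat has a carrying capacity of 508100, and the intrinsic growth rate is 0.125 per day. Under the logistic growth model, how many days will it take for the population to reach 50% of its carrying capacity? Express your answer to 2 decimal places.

22.58 days

A = (K − N₀)/N₀ = (508100 − 28500)/28500 = 16.828.
Solve 508100/(1 + 16.828·e^(−0.125t)) = 254050: 1 + 16.828·e^(−0.125t) = 2, so e^(−0.125t) = 0.0594245.
−0.125·t = ln(0.0594245) = -2.823, so t = 2.823/0.125 = 22.584.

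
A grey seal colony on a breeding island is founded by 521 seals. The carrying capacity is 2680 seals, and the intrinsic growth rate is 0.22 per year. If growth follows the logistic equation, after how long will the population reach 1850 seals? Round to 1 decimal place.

10.1 years

A = (K − N₀)/N₀ = (2680 − 521)/521 = 4.144.
Solve 2680/(1 + 4.144·e^(−0.22t)) = 1850: 1 + 4.144·e^(−0.22t) = 1.4486, so e^(−0.22t) = 0.108266.
−0.22·t = ln(0.108266) = -2.2232, so t = 2.2232/0.22 = 10.105.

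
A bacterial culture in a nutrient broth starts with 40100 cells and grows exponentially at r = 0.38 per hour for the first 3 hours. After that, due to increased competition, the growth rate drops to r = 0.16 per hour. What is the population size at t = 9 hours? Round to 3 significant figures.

327000 cells

Phase 1: N(3) = 40100·e^(0.38×3) = 40100·e^1.14 = 125383.
Phase 2 runs for 9 − 3 = 6 hours at r = 0.16.
N(9) = 125383·e^(0.16×6) = 125383·e^0.96 = 327463.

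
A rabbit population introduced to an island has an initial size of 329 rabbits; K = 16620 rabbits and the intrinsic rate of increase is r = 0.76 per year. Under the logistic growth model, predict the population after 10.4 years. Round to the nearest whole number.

16322 rabbits

A = (K − N₀)/N₀ = (16620 − 329)/329 = 49.517.
N(t) = K/(1 + A·e^(−rt)) = 16620/(1 + 49.517×e^(−0.76×10.4)).
e^(−7.904) = 0.00036926; denominator = 1 + 49.517×0.00036926 = 1.0183.
N = 16620/1.0183 = 16321.6.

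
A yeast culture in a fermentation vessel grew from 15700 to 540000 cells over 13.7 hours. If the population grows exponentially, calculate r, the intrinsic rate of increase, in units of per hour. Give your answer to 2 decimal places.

From N(t) = N₀·e^(rt): e^(r·13.7) = 540000/15700 = 34.395.
r·13.7 = ln(34.395) = 3.5379, so r = 3.5379/13.7 = 0.25824.

0.26 per hour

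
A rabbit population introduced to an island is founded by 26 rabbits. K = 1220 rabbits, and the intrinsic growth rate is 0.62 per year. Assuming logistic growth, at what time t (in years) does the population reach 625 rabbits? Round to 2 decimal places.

A = (K − N₀)/N₀ = (1220 − 26)/26 = 45.923.
Solve 1220/(1 + 45.923·e^(−0.62t)) = 625: 1 + 45.923·e^(−0.62t) = 1.952, so e^(−0.62t) = 0.0207303.
−0.62·t = ln(0.0207303) = -3.8762, so t = 3.8762/0.62 = 6.2519.

6.25 years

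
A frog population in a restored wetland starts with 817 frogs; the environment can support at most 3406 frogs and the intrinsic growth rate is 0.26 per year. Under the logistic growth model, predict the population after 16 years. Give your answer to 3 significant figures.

3250 frogs

A = (K − N₀)/N₀ = (3406 − 817)/817 = 3.1689.
N(t) = K/(1 + A·e^(−rt)) = 3406/(1 + 3.1689×e^(−0.26×16)).
e^(−4.16) = 0.015608; denominator = 1 + 3.1689×0.015608 = 1.0495.
N = 3406/1.0495 = 3245.48.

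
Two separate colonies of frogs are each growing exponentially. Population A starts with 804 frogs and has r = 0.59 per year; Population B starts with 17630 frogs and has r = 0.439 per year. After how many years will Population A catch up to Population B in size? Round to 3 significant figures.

20.4 years

Set 804·e^(0.59t) = 17630·e^(0.439t).
e^((0.59 − 0.439)t) = 17630/804 → e^(0.151·t) = 21.928.
0.151·t = ln(21.928) = 3.0878, so t = 3.0878/0.151 = 20.449.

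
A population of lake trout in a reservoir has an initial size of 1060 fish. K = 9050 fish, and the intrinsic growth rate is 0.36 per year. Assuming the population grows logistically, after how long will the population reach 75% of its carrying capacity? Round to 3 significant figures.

8.66 years

A = (K − N₀)/N₀ = (9050 − 1060)/1060 = 7.5377.
Solve 9050/(1 + 7.5377·e^(−0.36t)) = 6787.5: 1 + 7.5377·e^(−0.36t) = 1.3333, so e^(−0.36t) = 0.0442219.
−0.36·t = ln(0.0442219) = -3.1185, so t = 3.1185/0.36 = 8.6626.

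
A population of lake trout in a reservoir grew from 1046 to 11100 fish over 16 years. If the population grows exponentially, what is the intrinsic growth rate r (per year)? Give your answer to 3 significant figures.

0.148 per year

From N(t) = N₀·e^(rt): e^(r·16) = 11100/1046 = 10.612.
r·16 = ln(10.612) = 2.362, so r = 2.362/16 = 0.14762.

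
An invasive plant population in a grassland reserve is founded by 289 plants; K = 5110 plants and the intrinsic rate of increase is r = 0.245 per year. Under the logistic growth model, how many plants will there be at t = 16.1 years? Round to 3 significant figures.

A = (K − N₀)/N₀ = (5110 − 289)/289 = 16.682.
N(t) = K/(1 + A·e^(−rt)) = 5110/(1 + 16.682×e^(−0.245×16.1)).
e^(−3.945) = 0.019361; denominator = 1 + 16.682×0.019361 = 1.323.
N = 5110/1.323 = 3862.52.

3860 plants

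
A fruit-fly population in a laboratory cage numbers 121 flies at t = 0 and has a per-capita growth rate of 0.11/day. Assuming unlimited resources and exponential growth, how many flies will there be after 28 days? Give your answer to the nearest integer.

2633 flies

N(t) = N₀·e^(rt) = 121 × e^(0.11×28) = 121 × e^3.08.
e^3.08 ≈ 21.758, so N ≈ 121 × 21.758 = 2632.77.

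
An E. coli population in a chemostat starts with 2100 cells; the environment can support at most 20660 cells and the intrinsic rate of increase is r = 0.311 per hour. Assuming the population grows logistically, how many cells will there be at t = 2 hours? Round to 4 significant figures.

3596 cells

A = (K − N₀)/N₀ = (20660 − 2100)/2100 = 8.8381.
N(t) = K/(1 + A·e^(−rt)) = 20660/(1 + 8.8381×e^(−0.311×2)).
e^(−0.622) = 0.53687; denominator = 1 + 8.8381×0.53687 = 5.7449.
N = 20660/5.7449 = 3596.23.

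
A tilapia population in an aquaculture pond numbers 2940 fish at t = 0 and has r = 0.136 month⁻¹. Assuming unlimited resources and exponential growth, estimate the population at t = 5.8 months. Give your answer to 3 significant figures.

N(t) = N₀·e^(rt) = 2940 × e^(0.136×5.8) = 2940 × e^0.7888.
e^0.7888 ≈ 2.2008, so N ≈ 2940 × 2.2008 = 6470.22.

6470 fish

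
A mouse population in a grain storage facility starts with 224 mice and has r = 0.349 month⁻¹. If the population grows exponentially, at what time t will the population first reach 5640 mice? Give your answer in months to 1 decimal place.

9.2 months

Set N₀·e^(rt) = 5640: e^(0.349·t) = 5640/224 = 25.179.
0.349·t = ln(25.179) = 3.226, so t = 3.226/0.349 = 9.2435.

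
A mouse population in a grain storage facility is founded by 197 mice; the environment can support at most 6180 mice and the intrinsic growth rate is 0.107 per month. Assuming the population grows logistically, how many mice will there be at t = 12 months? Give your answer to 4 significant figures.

A = (K − N₀)/N₀ = (6180 − 197)/197 = 30.371.
N(t) = K/(1 + A·e^(−rt)) = 6180/(1 + 30.371×e^(−0.107×12)).
e^(−1.284) = 0.27693; denominator = 1 + 30.371×0.27693 = 9.4104.
N = 6180/9.4104 = 656.718.

656.7 mice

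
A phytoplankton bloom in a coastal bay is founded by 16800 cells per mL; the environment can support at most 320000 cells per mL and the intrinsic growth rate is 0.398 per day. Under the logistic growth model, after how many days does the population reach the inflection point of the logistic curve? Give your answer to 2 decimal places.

Logistic growth is fastest at N = K/2 = 160000.
A = (K − N₀)/N₀ = 18.048. Set K/(1 + A·e^(−rt)) = K/2 → A·e^(−rt) = 1.
e^(−0.398t) = 1/18.048 = 0.055409, so t = ln(18.048)/0.398 = 2.893/0.398 = 7.2689.

7.27 days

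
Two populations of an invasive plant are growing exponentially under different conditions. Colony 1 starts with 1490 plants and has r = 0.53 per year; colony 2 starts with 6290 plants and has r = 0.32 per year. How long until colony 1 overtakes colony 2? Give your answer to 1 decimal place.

Set 1490·e^(0.53t) = 6290·e^(0.32t).
e^((0.53 − 0.32)t) = 6290/1490 → e^(0.21·t) = 4.2215.
0.21·t = ln(4.2215) = 1.4402, so t = 1.4402/0.21 = 6.858.

6.9 years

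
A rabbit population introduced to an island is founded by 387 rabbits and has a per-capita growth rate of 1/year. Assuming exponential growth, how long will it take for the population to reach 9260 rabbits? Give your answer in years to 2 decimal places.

Set N₀·e^(rt) = 9260: e^(1·t) = 9260/387 = 23.928.
1·t = ln(23.928) = 3.175, so t = 3.175/1 = 3.175.

3.18 years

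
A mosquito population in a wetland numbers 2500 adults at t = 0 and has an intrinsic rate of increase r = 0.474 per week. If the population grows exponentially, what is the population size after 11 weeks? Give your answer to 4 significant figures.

N(t) = N₀·e^(rt) = 2500 × e^(0.474×11) = 2500 × e^5.214.
e^5.214 ≈ 183.83, so N ≈ 2500 × 183.83 = 459570.

459600 adults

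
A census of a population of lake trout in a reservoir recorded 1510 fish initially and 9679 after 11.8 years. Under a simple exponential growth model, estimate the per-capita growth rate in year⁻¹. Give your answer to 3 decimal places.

From N(t) = N₀·e^(rt): e^(r·11.8) = 9679/1510 = 6.4099.
r·11.8 = ln(6.4099) = 1.8578, so r = 1.8578/11.8 = 0.15744.

0.157 per year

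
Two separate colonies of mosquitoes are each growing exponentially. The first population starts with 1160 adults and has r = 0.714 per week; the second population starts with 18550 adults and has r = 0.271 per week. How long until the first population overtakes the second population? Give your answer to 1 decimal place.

Set 1160·e^(0.714t) = 18550·e^(0.271t).
e^((0.714 − 0.271)t) = 18550/1160 → e^(0.443·t) = 15.991.
0.443·t = ln(15.991) = 2.772, so t = 2.772/0.443 = 6.2574.

6.3 weeks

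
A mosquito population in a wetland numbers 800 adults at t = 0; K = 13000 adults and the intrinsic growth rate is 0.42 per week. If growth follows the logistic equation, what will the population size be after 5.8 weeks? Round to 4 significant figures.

5569 adults

A = (K − N₀)/N₀ = (13000 − 800)/800 = 15.25.
N(t) = K/(1 + A·e^(−rt)) = 13000/(1 + 15.25×e^(−0.42×5.8)).
e^(−2.436) = 0.08751; denominator = 1 + 15.25×0.08751 = 2.3345.
N = 13000/2.3345 = 5568.57.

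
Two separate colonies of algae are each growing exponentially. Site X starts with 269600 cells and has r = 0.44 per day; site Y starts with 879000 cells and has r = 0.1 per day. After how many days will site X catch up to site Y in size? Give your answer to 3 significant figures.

3.48 days

Set 269600·e^(0.44t) = 879000·e^(0.1t).
e^((0.44 − 0.1)t) = 879000/269600 → e^(0.34·t) = 3.2604.
0.34·t = ln(3.2604) = 1.1818, so t = 1.1818/0.34 = 3.476.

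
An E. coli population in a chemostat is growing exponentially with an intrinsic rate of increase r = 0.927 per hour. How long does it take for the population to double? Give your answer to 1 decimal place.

0.7 hours

Doubling time t_d = ln(2)/r = 0.6931/0.927 = 0.74773.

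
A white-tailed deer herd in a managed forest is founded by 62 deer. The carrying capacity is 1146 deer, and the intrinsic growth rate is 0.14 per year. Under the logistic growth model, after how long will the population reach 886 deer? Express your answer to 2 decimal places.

29.20 years

A = (K − N₀)/N₀ = (1146 − 62)/62 = 17.484.
Solve 1146/(1 + 17.484·e^(−0.14t)) = 886: 1 + 17.484·e^(−0.14t) = 1.2935, so e^(−0.14t) = 0.0167843.
−0.14·t = ln(0.0167843) = -4.0873, so t = 4.0873/0.14 = 29.195.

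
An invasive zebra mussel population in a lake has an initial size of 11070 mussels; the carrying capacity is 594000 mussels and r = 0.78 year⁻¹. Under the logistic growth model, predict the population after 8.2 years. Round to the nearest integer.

546033 mussels

A = (K − N₀)/N₀ = (594000 − 11070)/11070 = 52.659.
N(t) = K/(1 + A·e^(−rt)) = 594000/(1 + 52.659×e^(−0.78×8.2)).
e^(−6.396) = 0.0016682; denominator = 1 + 52.659×0.0016682 = 1.0878.
N = 594000/1.0878 = 546033.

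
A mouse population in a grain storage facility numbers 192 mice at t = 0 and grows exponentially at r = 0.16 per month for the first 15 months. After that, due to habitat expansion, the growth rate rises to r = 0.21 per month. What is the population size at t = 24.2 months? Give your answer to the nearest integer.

Phase 1: N(15) = 192·e^(0.16×15) = 192·e^2.4 = 2116.45.
Phase 2 runs for 24.2 − 15 = 9.2 months at r = 0.21.
N(24.2) = 2116.45·e^(0.21×9.2) = 2116.45·e^1.932 = 14610.5.

14610 mice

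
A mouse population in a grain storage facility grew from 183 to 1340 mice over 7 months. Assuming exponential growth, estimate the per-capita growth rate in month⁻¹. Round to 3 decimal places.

0.284 per month

From N(t) = N₀·e^(rt): e^(r·7) = 1340/183 = 7.3224.
r·7 = ln(7.3224) = 1.9909, so r = 1.9909/7 = 0.28442.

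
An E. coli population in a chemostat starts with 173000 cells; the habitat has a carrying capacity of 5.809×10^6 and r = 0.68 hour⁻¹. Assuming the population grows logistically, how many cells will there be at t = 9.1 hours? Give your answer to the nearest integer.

A = (K − N₀)/N₀ = (5.809×10^6 − 173000)/173000 = 32.578.
N(t) = K/(1 + A·e^(−rt)) = 5.809×10^6/(1 + 32.578×e^(−0.68×9.1)).
e^(−6.188) = 0.0020539; denominator = 1 + 32.578×0.0020539 = 1.0669.
N = 5.809×10^6/1.0669 = 5.44468×10^6.

5444680 cells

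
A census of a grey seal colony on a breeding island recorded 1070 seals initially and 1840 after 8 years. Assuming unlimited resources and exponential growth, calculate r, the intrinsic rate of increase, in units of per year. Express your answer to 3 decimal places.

0.068 per year

From N(t) = N₀·e^(rt): e^(r·8) = 1840/1070 = 1.7196.
r·8 = ln(1.7196) = 0.54211, so r = 0.54211/8 = 0.067763.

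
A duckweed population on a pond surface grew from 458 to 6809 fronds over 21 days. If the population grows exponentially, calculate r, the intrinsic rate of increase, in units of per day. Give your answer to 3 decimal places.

0.129 per day

From N(t) = N₀·e^(rt): e^(r·21) = 6809/458 = 14.867.
r·21 = ln(14.867) = 2.6991, so r = 2.6991/21 = 0.12853.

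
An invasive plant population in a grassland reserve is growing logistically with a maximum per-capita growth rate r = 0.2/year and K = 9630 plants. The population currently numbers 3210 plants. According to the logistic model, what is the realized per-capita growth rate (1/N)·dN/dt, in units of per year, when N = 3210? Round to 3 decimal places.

(1/N)·dN/dt = r(1 − N/K) = 0.2 × (1 − 3210/9630).
= 0.2 × 0.66667 = 0.13333.

0.133 per year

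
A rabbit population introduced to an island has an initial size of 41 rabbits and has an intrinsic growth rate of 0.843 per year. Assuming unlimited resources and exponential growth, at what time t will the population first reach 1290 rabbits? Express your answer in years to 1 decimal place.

4.1 years

Set N₀·e^(rt) = 1290: e^(0.843·t) = 1290/41 = 31.463.
0.843·t = ln(31.463) = 3.4488, so t = 3.4488/0.843 = 4.0911.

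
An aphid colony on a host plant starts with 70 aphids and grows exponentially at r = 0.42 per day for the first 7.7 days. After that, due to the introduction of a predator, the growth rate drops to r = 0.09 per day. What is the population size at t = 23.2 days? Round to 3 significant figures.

Phase 1: N(7.7) = 70·e^(0.42×7.7) = 70·e^3.234 = 1776.67.
Phase 2 runs for 23.2 − 7.7 = 15.5 days at r = 0.09.
N(23.2) = 1776.67·e^(0.09×15.5) = 1776.67·e^1.395 = 7168.81.

7170 aphids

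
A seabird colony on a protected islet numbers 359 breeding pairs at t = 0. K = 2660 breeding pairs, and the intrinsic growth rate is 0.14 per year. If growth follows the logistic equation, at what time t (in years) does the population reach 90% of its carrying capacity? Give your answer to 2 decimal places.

28.96 years

A = (K − N₀)/N₀ = (2660 − 359)/359 = 6.4095.
Solve 2660/(1 + 6.4095·e^(−0.14t)) = 2394: 1 + 6.4095·e^(−0.14t) = 1.1111, so e^(−0.14t) = 0.0173355.
−0.14·t = ln(0.0173355) = -4.055, so t = 4.055/0.14 = 28.964.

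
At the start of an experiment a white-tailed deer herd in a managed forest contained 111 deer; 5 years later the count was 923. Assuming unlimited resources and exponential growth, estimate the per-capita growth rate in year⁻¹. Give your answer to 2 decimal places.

0.42 per year

From N(t) = N₀·e^(rt): e^(r·5) = 923/111 = 8.3153.
r·5 = ln(8.3153) = 2.1181, so r = 2.1181/5 = 0.42362.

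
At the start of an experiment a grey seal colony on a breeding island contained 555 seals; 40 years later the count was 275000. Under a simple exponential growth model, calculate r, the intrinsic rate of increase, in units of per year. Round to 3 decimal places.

0.155 per year

From N(t) = N₀·e^(rt): e^(r·40) = 275000/555 = 495.5.
r·40 = ln(495.5) = 6.2056, so r = 6.2056/40 = 0.15514.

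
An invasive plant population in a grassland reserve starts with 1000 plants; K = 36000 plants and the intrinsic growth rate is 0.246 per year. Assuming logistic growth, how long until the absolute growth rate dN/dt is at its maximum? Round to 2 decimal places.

Logistic growth is fastest at N = K/2 = 18000.
A = (K − N₀)/N₀ = 35. Set K/(1 + A·e^(−rt)) = K/2 → A·e^(−rt) = 1.
e^(−0.246t) = 1/35 = 0.0285714, so t = ln(35)/0.246 = 3.5553/0.246 = 14.453.

14.45 years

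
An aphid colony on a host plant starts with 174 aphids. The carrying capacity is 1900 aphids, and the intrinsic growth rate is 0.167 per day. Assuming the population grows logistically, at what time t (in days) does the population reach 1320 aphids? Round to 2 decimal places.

18.66 days

A = (K − N₀)/N₀ = (1900 − 174)/174 = 9.9195.
Solve 1900/(1 + 9.9195·e^(−0.167t)) = 1320: 1 + 9.9195·e^(−0.167t) = 1.4394, so e^(−0.167t) = 0.0442958.
−0.167·t = ln(0.0442958) = -3.1169, so t = 3.1169/0.167 = 18.664.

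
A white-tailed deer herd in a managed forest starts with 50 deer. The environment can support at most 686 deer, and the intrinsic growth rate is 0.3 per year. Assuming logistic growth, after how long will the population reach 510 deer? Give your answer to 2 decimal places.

12.02 years

A = (K − N₀)/N₀ = (686 − 50)/50 = 12.72.
Solve 686/(1 + 12.72·e^(−0.3t)) = 510: 1 + 12.72·e^(−0.3t) = 1.3451, so e^(−0.3t) = 0.0271303.
−0.3·t = ln(0.0271303) = -3.6071, so t = 3.6071/0.3 = 12.024.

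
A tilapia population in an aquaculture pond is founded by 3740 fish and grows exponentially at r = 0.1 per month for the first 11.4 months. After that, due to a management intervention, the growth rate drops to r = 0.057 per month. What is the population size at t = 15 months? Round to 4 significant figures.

Phase 1: N(11.4) = 3740·e^(0.1×11.4) = 3740·e^1.14 = 11694.1.
Phase 2 runs for 15 − 11.4 = 3.6 months at r = 0.057.
N(15) = 11694.1·e^(0.057×3.6) = 11694.1·e^0.2052 = 14357.7.

14360 fish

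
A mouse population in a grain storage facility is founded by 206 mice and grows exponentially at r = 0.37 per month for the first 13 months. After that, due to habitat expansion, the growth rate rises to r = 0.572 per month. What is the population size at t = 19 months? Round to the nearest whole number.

Phase 1: N(13) = 206·e^(0.37×13) = 206·e^4.81 = 25282.7.
Phase 2 runs for 19 − 13 = 6 months at r = 0.572.
N(19) = 25282.7·e^(0.572×6) = 25282.7·e^3.432 = 782208.

782208 mice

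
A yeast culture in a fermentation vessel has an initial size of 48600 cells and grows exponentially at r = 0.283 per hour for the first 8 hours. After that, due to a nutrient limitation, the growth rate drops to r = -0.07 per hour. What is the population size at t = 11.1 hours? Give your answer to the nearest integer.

376389 cells

Phase 1: N(8) = 48600·e^(0.283×8) = 48600·e^2.264 = 467605.
Phase 2 runs for 11.1 − 8 = 3.1 hours at r = -0.07.
N(11.1) = 467605·e^(-0.07×3.1) = 467605·e^-0.217 = 376389.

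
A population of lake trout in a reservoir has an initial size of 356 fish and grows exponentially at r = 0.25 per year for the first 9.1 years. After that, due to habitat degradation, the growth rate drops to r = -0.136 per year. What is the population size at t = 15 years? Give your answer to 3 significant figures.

1550 fish

Phase 1: N(9.1) = 356·e^(0.25×9.1) = 356·e^2.275 = 3463.14.
Phase 2 runs for 15 − 9.1 = 5.9 years at r = -0.136.
N(15) = 3463.14·e^(-0.136×5.9) = 3463.14·e^-0.8024 = 1552.36.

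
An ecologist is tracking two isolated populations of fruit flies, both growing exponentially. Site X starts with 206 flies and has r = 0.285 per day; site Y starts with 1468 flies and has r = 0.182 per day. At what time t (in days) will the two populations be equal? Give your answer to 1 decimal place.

Set 206·e^(0.285t) = 1468·e^(0.182t).
e^((0.285 − 0.182)t) = 1468/206 → e^(0.103·t) = 7.1262.
0.103·t = ln(7.1262) = 1.9638, so t = 1.9638/0.103 = 19.066.

19.1 days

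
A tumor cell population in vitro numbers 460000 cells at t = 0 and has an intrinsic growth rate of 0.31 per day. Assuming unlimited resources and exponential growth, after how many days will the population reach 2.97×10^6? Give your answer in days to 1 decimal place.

6.0 days

Set N₀·e^(rt) = 2.97×10^6: e^(0.31·t) = 2.97×10^6/460000 = 6.4565.
0.31·t = ln(6.4565) = 1.8651, so t = 1.8651/0.31 = 6.0164.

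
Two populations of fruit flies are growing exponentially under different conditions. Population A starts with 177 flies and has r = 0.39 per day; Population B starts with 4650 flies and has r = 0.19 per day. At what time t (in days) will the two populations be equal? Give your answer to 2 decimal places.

Set 177·e^(0.39t) = 4650·e^(0.19t).
e^((0.39 − 0.19)t) = 4650/177 → e^(0.2·t) = 26.271.
0.2·t = ln(26.271) = 3.2685, so t = 3.2685/0.2 = 16.342.

16.34 days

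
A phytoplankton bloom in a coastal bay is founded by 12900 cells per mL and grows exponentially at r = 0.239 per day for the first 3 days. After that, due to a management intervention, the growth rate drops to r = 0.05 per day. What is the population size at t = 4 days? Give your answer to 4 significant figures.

27780 cells per mL

Phase 1: N(3) = 12900·e^(0.239×3) = 12900·e^0.717 = 26422.8.
Phase 2 runs for 4 − 3 = 1 days at r = 0.05.
N(4) = 26422.8·e^(0.05×1) = 26422.8·e^0.05 = 27777.5.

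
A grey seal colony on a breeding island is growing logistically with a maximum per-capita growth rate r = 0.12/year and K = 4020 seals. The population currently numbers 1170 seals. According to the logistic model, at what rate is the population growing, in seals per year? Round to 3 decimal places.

dN/dt = rN(1 − N/K) = 0.12 × 1170 × (1 − 1170/4020).
1 − 1170/4020 = 0.70896; dN/dt = 0.12 × 1170 × 0.70896 = 99.537.

99.537 seals per year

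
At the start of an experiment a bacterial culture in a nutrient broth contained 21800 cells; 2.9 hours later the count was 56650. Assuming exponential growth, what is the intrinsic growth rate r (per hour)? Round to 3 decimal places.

0.329 per hour

From N(t) = N₀·e^(rt): e^(r·2.9) = 56650/21800 = 2.5986.
r·2.9 = ln(2.5986) = 0.95498, so r = 0.95498/2.9 = 0.3293.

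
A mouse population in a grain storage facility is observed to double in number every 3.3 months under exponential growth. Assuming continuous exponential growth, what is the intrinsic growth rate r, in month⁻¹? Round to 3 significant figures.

0.210 per month

r = ln(2)/t_d = 0.6931/3.3 = 0.21004.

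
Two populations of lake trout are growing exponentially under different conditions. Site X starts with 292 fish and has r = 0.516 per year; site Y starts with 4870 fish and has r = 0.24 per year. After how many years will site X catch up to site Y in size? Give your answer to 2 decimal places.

Set 292·e^(0.516t) = 4870·e^(0.24t).
e^((0.516 − 0.24)t) = 4870/292 → e^(0.276·t) = 16.678.
0.276·t = ln(16.678) = 2.8141, so t = 2.8141/0.276 = 10.196.

10.20 years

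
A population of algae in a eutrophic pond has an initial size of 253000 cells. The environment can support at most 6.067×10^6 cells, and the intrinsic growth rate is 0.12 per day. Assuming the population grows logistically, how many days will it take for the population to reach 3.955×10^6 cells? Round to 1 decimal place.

31.3 days

A = (K − N₀)/N₀ = (6.067×10^6 − 253000)/253000 = 22.98.
Solve 6.067×10^6/(1 + 22.98·e^(−0.12t)) = 3.955×10^6: 1 + 22.98·e^(−0.12t) = 1.534, so e^(−0.12t) = 0.0232377.
−0.12·t = ln(0.0232377) = -3.762, so t = 3.762/0.12 = 31.35.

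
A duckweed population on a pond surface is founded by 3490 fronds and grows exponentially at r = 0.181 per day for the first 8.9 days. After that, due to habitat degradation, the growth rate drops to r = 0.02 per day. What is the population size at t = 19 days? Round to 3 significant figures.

21400 fronds

Phase 1: N(8.9) = 3490·e^(0.181×8.9) = 3490·e^1.611 = 17475.5.
Phase 2 runs for 19 − 8.9 = 10.1 days at r = 0.02.
N(19) = 17475.5·e^(0.02×10.1) = 17475.5·e^0.202 = 21387.4.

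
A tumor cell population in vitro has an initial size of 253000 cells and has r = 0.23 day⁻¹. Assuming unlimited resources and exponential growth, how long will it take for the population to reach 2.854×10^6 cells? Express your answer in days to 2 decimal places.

10.54 days

Set N₀·e^(rt) = 2.854×10^6: e^(0.23·t) = 2.854×10^6/253000 = 11.281.
0.23·t = ln(11.281) = 2.4231, so t = 2.4231/0.23 = 10.535.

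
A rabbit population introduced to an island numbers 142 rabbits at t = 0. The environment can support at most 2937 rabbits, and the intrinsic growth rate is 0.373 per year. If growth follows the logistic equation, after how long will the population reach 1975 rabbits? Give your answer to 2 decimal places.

9.92 years

A = (K − N₀)/N₀ = (2937 − 142)/142 = 19.683.
Solve 2937/(1 + 19.683·e^(−0.373t)) = 1975: 1 + 19.683·e^(−0.373t) = 1.4871, so e^(−0.373t) = 0.0247465.
−0.373·t = ln(0.0247465) = -3.6991, so t = 3.6991/0.373 = 9.9171.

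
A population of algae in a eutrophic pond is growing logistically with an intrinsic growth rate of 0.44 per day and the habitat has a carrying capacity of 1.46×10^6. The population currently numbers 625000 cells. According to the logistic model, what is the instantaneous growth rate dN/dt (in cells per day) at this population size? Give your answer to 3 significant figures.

157000 cells per day

dN/dt = rN(1 − N/K) = 0.44 × 625000 × (1 − 625000/1.46×10^6).
1 − 625000/1.46×10^6 = 0.57192; dN/dt = 0.44 × 625000 × 0.57192 = 1.57277×10^5.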